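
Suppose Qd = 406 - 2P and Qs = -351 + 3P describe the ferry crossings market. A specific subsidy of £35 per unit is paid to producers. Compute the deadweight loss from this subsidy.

Deadweight loss = £735

Pre-subsidy: 406 - 2P = -351 + 3P gives P* = 151.4, Q* = 103.2.
With the subsidy, sellers receive Ps = Pb + 35 for each unit, where Pb is the price buyers pay.
Supply in terms of Pb becomes Qs = -351 + 3(Pb + 35) = -246 + 3Pb. Setting this equal to demand: 406 - 2Pb = -246 + 3Pb, so Pb = 130.4.
Sellers receive Ps = 130.4 + 35 = 165.4; Q' = 406 − 2·130.4 = 145.2.
The subsidy expands output by 145.2 − 103.2 = 42 past the efficient level; on those units the gap between marginal cost and willingness to pay runs from 0 up to 35.
DWL = ½ × 35 × 42 = 735.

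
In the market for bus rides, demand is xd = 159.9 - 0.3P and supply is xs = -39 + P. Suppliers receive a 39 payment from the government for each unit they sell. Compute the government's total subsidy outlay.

Government cost = 4797

Pre-subsidy: 159.9 - 0.3P = -39 + P gives P* = 153, x* = 114.
With the subsidy, sellers receive Ps = Pb + 39 for each unit, where Pb is the price buyers pay.
Supply in terms of Pb becomes xs = -39 + 1(Pb + 39) = 0 + Pb. Setting this equal to demand: 159.9 - 0.3Pb = 0 + Pb, so Pb = 123.
Sellers receive Ps = 123 + 39 = 162; x' = 159.9 − 0.3·123 = 123.
Government outlay = subsidy × quantity = 39 × 123 = 4797.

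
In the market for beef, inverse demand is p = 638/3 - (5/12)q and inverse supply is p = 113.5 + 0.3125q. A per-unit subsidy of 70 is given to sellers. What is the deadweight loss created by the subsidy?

Deadweight loss = 3360

Pre-subsidy: 638/3 - (5/12)q = 113.5 + 0.3125q gives q* = 136 and p* = 156.
With the subsidy, sellers receive ps = pb + 70 for each unit, where pb is the price buyers pay.
On the curves, pb = 638/3 - (5/12)q and ps = 113.5 + 0.3125q; the wedge ps − pb = 70 gives 113.5 + 0.3125q − (638/3 - (5/12)q) = 70, so q' = 232.
Then pb = 638/3 − (5/12)·232 = 116 and ps = 113.5 + 0.3125·232 = 186.
The subsidy expands output by 232 − 136 = 96 past the efficient level; on those units the gap between marginal cost and willingness to pay runs from 0 up to 70.
DWL = ½ × 70 × 96 = 3360.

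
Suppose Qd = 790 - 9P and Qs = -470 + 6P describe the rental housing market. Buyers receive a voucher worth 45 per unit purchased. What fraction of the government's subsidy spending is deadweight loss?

DWL / government spending = 81/196

Pre-subsidy: 790 - 9P = -470 + 6P gives P* = 84, Q* = 34.
With the rebate, buyers effectively pay Pb = Ps − 45, where Ps is the price sellers receive.
Demand in terms of Ps becomes Qd = 790 − 9(Ps − 45) = 1195 - 9Ps. Setting this equal to supply: 1195 - 9Ps = -470 + 6Ps, so Ps = 111.
Buyers pay Pb = 111 − 45 = 66; Q' = -470 + 6·111 = 196.
ΔCS = ½(34 + 196)(84 − 66) = 2070; ΔPS = ½(34 + 196)(111 − 84) = 3105.
Government spending = 45 × 196 = 8820.
DWL = ½ × 45 × (196 − 34) = 3645; fraction = 3645 / 8820 = 81/196.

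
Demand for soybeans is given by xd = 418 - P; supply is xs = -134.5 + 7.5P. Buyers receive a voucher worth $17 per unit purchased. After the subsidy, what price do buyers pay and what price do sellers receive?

Buyers pay $50; sellers receive $67

Pre-subsidy: 418 - P = -134.5 + 7.5P gives P* = 65, x* = 353.
With the rebate, buyers effectively pay Pb = Ps − 17, where Ps is the price sellers receive.
Demand in terms of Ps becomes xd = 418 − 1(Ps − 17) = 435 - Ps. Setting this equal to supply: 435 - Ps = -134.5 + 7.5Ps, so Ps = 67.
Buyers pay Pb = 67 − 17 = 50; x' = -134.5 + 7.5·67 = 368.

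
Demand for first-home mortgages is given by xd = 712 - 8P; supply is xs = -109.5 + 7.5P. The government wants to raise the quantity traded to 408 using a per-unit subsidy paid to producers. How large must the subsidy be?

Required subsidy s = 31 per unit

At x = 408, invert demand for the buyer price: Pb = (712 − 408)/8 = 38; invert supply for the seller price: Ps = (408 − (-109.5))/7.5 = 69.
The subsidy must fill the gap: s = Ps − Pb = 69 − 38 = 31.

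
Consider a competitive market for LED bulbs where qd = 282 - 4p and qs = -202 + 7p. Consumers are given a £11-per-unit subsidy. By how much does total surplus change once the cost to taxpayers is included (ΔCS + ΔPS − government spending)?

Pre-subsidy: 282 - 4p = -202 + 7p gives p* = 44, q* = 106.
With the rebate, buyers effectively pay pb = ps − 11, where ps is the price sellers receive.
Demand in terms of ps becomes qd = 282 − 4(ps − 11) = 326 - 4ps. Setting this equal to supply: 326 - 4ps = -202 + 7ps, so ps = 48.
Buyers pay pb = 48 − 11 = 37; q' = -202 + 7·48 = 134.
ΔCS = ½(106 + 134)(44 − 37) = 840; ΔPS = ½(106 + 134)(48 − 44) = 480.
Government spending = 11 × 134 = 1474.
Net change = 840 + 480 − 1474 = -154. The loss equals the DWL triangle ½·11·28.

Net change in total surplus = -£154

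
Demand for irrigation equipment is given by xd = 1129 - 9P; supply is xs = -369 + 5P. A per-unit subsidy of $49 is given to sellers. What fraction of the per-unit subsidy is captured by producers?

Producer share = 9/14

Pre-subsidy: 1129 - 9P = -369 + 5P gives P* = 107, x* = 166.
With the subsidy, sellers receive Ps = Pb + 49 for each unit, where Pb is the price buyers pay.
Supply in terms of Pb becomes xs = -369 + 5(Pb + 49) = -124 + 5Pb. Setting this equal to demand: 1129 - 9Pb = -124 + 5Pb, so Pb = 89.5.
Sellers receive Ps = 89.5 + 49 = 138.5; x' = 1129 − 9·89.5 = 323.5.
Buyers' price falls by P* − Pb = 107 − 89.5 = 17.5; sellers' price rises by Ps − P* = 138.5 − 107 = 31.5.
So producers capture 31.5/49 = 9/14 of each unit of subsidy.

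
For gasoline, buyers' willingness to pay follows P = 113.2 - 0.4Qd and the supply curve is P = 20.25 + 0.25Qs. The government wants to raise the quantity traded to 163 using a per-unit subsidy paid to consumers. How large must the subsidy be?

Required subsidy s = 13 per unit

At Q = 163, from the demand curve buyers pay Pb = 113.2 − 0.4·163 = 48; from the supply curve sellers need Ps = 20.25 + 0.25·163 = 61.
The subsidy must fill the gap: s = Ps − Pb = 61 − 48 = 13.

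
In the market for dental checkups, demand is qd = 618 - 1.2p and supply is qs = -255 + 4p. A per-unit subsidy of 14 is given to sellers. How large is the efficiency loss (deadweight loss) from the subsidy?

Pre-subsidy: 618 - 1.2p = -255 + 4p gives p* = 4365/26, q* = 5415/13.
With the subsidy, sellers receive ps = pb + 14 for each unit, where pb is the price buyers pay.
Supply in terms of pb becomes qs = -255 + 4(pb + 14) = -199 + 4pb. Setting this equal to demand: 618 - 1.2pb = -199 + 4pb, so pb = 4085/26.
Sellers receive ps = 4085/26 + 14 = 4449/26; q' = 618 − 1.2·(4085/26) = 5583/13.
The subsidy expands output by 5583/13 − 5415/13 = 168/13 past the efficient level; on those units the gap between marginal cost and willingness to pay runs from 0 up to 14.
DWL = ½ × 14 × 168/13 = 1176/13.

Deadweight loss = 1176/13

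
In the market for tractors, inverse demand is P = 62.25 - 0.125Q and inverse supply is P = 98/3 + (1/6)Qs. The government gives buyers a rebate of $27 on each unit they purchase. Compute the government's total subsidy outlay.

Government cost = $5238

Pre-subsidy: 62.25 - 0.125Q = 98/3 + (1/6)Q gives Q* = 710/7 and P* = 347/7.
With the rebate, buyers effectively pay Pb = Ps − 27, where Ps is the price sellers receive.
On the curves, Pb = 62.25 - 0.125Q and Ps = 98/3 + (1/6)Q; the wedge Ps − Pb = 27 gives 98/3 + (1/6)Q − (62.25 - 0.125Q) = 27, so Q' = 194.
Then Pb = 62.25 − 0.125·194 = 38 and Ps = 98/3 + (1/6)·194 = 65.
Government outlay = subsidy × quantity = 27 × 194 = 5238.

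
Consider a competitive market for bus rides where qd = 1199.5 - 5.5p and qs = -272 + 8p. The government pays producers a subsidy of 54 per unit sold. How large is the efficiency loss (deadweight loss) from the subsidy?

Deadweight loss = 4752

Pre-subsidy: 1199.5 - 5.5p = -272 + 8p gives p* = 109, q* = 600.
With the subsidy, sellers receive ps = pb + 54 for each unit, where pb is the price buyers pay.
Supply in terms of pb becomes qs = -272 + 8(pb + 54) = 160 + 8pb. Setting this equal to demand: 1199.5 - 5.5pb = 160 + 8pb, so pb = 77.
Sellers receive ps = 77 + 54 = 131; q' = 1199.5 − 5.5·77 = 776.
The subsidy expands output by 776 − 600 = 176 past the efficient level; on those units the gap between marginal cost and willingness to pay runs from 0 up to 54.
DWL = ½ × 54 × 176 = 4752.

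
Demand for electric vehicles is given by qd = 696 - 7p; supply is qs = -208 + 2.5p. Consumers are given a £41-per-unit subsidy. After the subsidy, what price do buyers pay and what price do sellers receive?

Buyers pay 1603/19; sellers receive 2382/19

Pre-subsidy: 696 - 7p = -208 + 2.5p gives p* = 1808/19, q* = 568/19.
With the rebate, buyers effectively pay pb = ps − 41, where ps is the price sellers receive.
Demand in terms of ps becomes qd = 696 − 7(ps − 41) = 983 - 7ps. Setting this equal to supply: 983 - 7ps = -208 + 2.5ps, so ps = 2382/19.
Buyers pay pb = 2382/19 − 41 = 1603/19; q' = -208 + 2.5·(2382/19) = 2003/19.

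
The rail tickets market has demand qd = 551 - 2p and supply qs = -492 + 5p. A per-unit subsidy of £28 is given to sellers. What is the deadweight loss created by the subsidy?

Pre-subsidy: 551 - 2p = -492 + 5p gives p* = 149, q* = 253.
With the subsidy, sellers receive ps = pb + 28 for each unit, where pb is the price buyers pay.
Supply in terms of pb becomes qs = -492 + 5(pb + 28) = -352 + 5pb. Setting this equal to demand: 551 - 2pb = -352 + 5pb, so pb = 129.
Sellers receive ps = 129 + 28 = 157; q' = 551 − 2·129 = 293.
The subsidy expands output by 293 − 253 = 40 past the efficient level; on those units the gap between marginal cost and willingness to pay runs from 0 up to 28.
DWL = ½ × 28 × 40 = 560.

Deadweight loss = £560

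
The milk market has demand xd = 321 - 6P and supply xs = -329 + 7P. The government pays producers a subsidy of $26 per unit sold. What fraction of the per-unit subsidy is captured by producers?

Pre-subsidy: 321 - 6P = -329 + 7P gives P* = 50, x* = 21.
With the subsidy, sellers receive Ps = Pb + 26 for each unit, where Pb is the price buyers pay.
Supply in terms of Pb becomes xs = -329 + 7(Pb + 26) = -147 + 7Pb. Setting this equal to demand: 321 - 6Pb = -147 + 7Pb, so Pb = 36.
Sellers receive Ps = 36 + 26 = 62; x' = 321 − 6·36 = 105.
Buyers' price falls by P* − Pb = 50 − 36 = 14; sellers' price rises by Ps − P* = 62 − 50 = 12.
So producers capture 12/26 = 6/13 of each unit of subsidy.

Producer share = 6/13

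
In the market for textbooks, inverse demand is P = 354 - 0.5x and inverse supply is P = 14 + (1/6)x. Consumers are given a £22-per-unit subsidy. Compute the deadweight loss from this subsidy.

Deadweight loss = £363

Pre-subsidy: 354 - 0.5x = 14 + (1/6)x gives x* = 510 and P* = 99.
With the rebate, buyers effectively pay Pb = Ps − 22, where Ps is the price sellers receive.
On the curves, Pb = 354 - 0.5x and Ps = 14 + (1/6)x; the wedge Ps − Pb = 22 gives 14 + (1/6)x − (354 - 0.5x) = 22, so x' = 543.
Then Pb = 354 − 0.5·543 = 82.5 and Ps = 14 + (1/6)·543 = 104.5.
The subsidy expands output by 543 − 510 = 33 past the efficient level; on those units the gap between marginal cost and willingness to pay runs from 0 up to 22.
DWL = ½ × 22 × 33 = 363.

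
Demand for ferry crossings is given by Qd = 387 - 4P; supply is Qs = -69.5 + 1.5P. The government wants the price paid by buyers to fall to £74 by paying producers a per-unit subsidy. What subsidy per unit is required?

At a buyer price of 74, quantity demanded is 387 − 4·74 = 91.
Sellers supply 91 only when they receive Ps with -69.5 + 1.5·Ps = 91, i.e. Ps = 107.
s = Ps − Pb = 107 − 74 = 33.

Required subsidy s = £33 per unit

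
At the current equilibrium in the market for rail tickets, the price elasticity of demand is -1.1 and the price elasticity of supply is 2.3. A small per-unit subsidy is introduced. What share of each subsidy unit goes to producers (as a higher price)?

For a small subsidy around the equilibrium, the benefit split depends on the relative slopes, which at a point are proportional to the elasticities.
Buyer share = εs/(εs + |εd|) = 2.3/(2.3 + 1.1) = 23/34; seller share = |εd|/(εs + |εd|) = 11/34.
So producers capture 11/34 of the subsidy.

Producer share = 11/34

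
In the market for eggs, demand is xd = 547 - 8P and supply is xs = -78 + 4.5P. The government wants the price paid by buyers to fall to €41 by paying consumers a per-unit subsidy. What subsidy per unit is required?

At a buyer price of 41, quantity demanded is 547 − 8·41 = 219.
Sellers supply 219 only when they receive Ps with -78 + 4.5·Ps = 219, i.e. Ps = 66.
s = Ps − Pb = 66 − 41 = 25.

Required subsidy s = €25 per unit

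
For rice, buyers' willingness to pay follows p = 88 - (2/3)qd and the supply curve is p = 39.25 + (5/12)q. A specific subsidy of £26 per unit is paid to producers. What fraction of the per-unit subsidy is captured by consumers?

Consumer share = 8/13

Pre-subsidy: 88 - (2/3)q = 39.25 + (5/12)q gives q* = 45 and p* = 58.
With the subsidy, sellers receive ps = pb + 26 for each unit, where pb is the price buyers pay.
On the curves, pb = 88 - (2/3)q and ps = 39.25 + (5/12)q; the wedge ps − pb = 26 gives 39.25 + (5/12)q − (88 - (2/3)q) = 26, so q' = 69.
Then pb = 88 − (2/3)·69 = 42 and ps = 39.25 + (5/12)·69 = 68.
Buyers' price falls by p* − pb = 58 − 42 = 16; sellers' price rises by ps − p* = 68 − 58 = 10.
So consumers capture 16/26 = 8/13 of each unit of subsidy.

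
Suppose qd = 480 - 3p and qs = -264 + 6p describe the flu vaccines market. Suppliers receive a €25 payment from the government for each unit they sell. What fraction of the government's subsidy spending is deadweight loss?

DWL / government spending = 25/282

Pre-subsidy: 480 - 3p = -264 + 6p gives p* = 248/3, q* = 232.
With the subsidy, sellers receive ps = pb + 25 for each unit, where pb is the price buyers pay.
Supply in terms of pb becomes qs = -264 + 6(pb + 25) = -114 + 6pb. Setting this equal to demand: 480 - 3pb = -114 + 6pb, so pb = 66.
Sellers receive ps = 66 + 25 = 91; q' = 480 − 3·66 = 282.
ΔCS = ½(232 + 282)(248/3 − 66) = 12850/3; ΔPS = ½(232 + 282)(91 − 248/3) = 6425/3.
Government spending = 25 × 282 = 7050.
DWL = ½ × 25 × (282 − 232) = 625; fraction = 625 / 7050 = 25/282.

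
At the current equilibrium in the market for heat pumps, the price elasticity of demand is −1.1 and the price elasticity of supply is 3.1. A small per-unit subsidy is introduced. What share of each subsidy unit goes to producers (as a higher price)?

For a small subsidy around the equilibrium, the benefit split depends on the relative slopes, which at a point are proportional to the elasticities.
Buyer share = εs/(εs + |εd|) = 3.1/(3.1 + 1.1) = 31/42; seller share = |εd|/(εs + |εd|) = 11/42.
So producers capture 11/42 of the subsidy.

Producer share = 11/42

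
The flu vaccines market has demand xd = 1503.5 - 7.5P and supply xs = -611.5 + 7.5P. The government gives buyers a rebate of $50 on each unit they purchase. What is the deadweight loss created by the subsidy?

Pre-subsidy: 1503.5 - 7.5P = -611.5 + 7.5P gives P* = 141, x* = 446.
With the rebate, buyers effectively pay Pb = Ps − 50, where Ps is the price sellers receive.
Demand in terms of Ps becomes xd = 1503.5 − 7.5(Ps − 50) = 1878.5 - 7.5Ps. Setting this equal to supply: 1878.5 - 7.5Ps = -611.5 + 7.5Ps, so Ps = 166.
Buyers pay Pb = 166 − 50 = 116; x' = -611.5 + 7.5·166 = 633.5.
The subsidy expands output by 633.5 − 446 = 187.5 past the efficient level; on those units the gap between marginal cost and willingness to pay runs from 0 up to 50.
DWL = ½ × 50 × 187.5 = 4687.5.

Deadweight loss = $4687.5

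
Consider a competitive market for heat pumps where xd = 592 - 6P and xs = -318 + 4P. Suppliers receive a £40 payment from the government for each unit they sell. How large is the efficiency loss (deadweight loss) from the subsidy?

Deadweight loss = £1920

Pre-subsidy: 592 - 6P = -318 + 4P gives P* = 91, x* = 46.
With the subsidy, sellers receive Ps = Pb + 40 for each unit, where Pb is the price buyers pay.
Supply in terms of Pb becomes xs = -318 + 4(Pb + 40) = -158 + 4Pb. Setting this equal to demand: 592 - 6Pb = -158 + 4Pb, so Pb = 75.
Sellers receive Ps = 75 + 40 = 115; x' = 592 − 6·75 = 142.
The subsidy expands output by 142 − 46 = 96 past the efficient level; on those units the gap between marginal cost and willingness to pay runs from 0 up to 40.
DWL = ½ × 40 × 96 = 1920.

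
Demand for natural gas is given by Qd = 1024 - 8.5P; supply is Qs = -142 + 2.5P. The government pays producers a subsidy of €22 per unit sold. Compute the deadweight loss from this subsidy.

Deadweight loss = €467.5

Pre-subsidy: 1024 - 8.5P = -142 + 2.5P gives P* = 106, Q* = 123.
With the subsidy, sellers receive Ps = Pb + 22 for each unit, where Pb is the price buyers pay.
Supply in terms of Pb becomes Qs = -142 + 2.5(Pb + 22) = -87 + 2.5Pb. Setting this equal to demand: 1024 - 8.5Pb = -87 + 2.5Pb, so Pb = 101.
Sellers receive Ps = 101 + 22 = 123; Q' = 1024 − 8.5·101 = 165.5.
The subsidy expands output by 165.5 − 123 = 42.5 past the efficient level; on those units the gap between marginal cost and willingness to pay runs from 0 up to 22.
DWL = ½ × 22 × 42.5 = 467.5.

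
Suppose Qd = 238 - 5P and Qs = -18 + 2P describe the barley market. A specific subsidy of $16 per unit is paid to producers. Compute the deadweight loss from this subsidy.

Pre-subsidy: 238 - 5P = -18 + 2P gives P* = 256/7, Q* = 386/7.
With the subsidy, sellers receive Ps = Pb + 16 for each unit, where Pb is the price buyers pay.
Supply in terms of Pb becomes Qs = -18 + 2(Pb + 16) = 14 + 2Pb. Setting this equal to demand: 238 - 5Pb = 14 + 2Pb, so Pb = 32.
Sellers receive Ps = 32 + 16 = 48; Q' = 238 − 5·32 = 78.
The subsidy expands output by 78 − 386/7 = 160/7 past the efficient level; on those units the gap between marginal cost and willingness to pay runs from 0 up to 16.
DWL = ½ × 16 × 160/7 = 1280/7.

Deadweight loss = 1280/7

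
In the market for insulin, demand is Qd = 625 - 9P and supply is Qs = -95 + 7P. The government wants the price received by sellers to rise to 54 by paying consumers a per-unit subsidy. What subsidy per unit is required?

Required subsidy s = 16 per unit

At a seller price of 54, quantity supplied is -95 + 7·54 = 283.
Buyers absorb 283 only when they pay Pb with 625 − 9·Pb = 283, i.e. Pb = 38.
s = Ps − Pb = 54 − 38 = 16.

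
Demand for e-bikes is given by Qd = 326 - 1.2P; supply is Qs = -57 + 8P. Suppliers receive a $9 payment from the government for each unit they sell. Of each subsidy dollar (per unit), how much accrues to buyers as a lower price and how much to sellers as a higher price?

Buyers gain 180/23 per unit; sellers gain 27/23 per unit

Pre-subsidy: 326 - 1.2P = -57 + 8P gives P* = 1915/46, Q* = 6349/23.
With the subsidy, sellers receive Ps = Pb + 9 for each unit, where Pb is the price buyers pay.
Supply in terms of Pb becomes Qs = -57 + 8(Pb + 9) = 15 + 8Pb. Setting this equal to demand: 326 - 1.2Pb = 15 + 8Pb, so Pb = 1555/46.
Sellers receive Ps = 1555/46 + 9 = 1969/46; Q' = 326 − 1.2·(1555/46) = 6565/23.
Buyers' price falls by P* − Pb = 1915/46 − 1555/46 = 180/23; sellers' price rises by Ps − P* = 1969/46 − 1915/46 = 27/23.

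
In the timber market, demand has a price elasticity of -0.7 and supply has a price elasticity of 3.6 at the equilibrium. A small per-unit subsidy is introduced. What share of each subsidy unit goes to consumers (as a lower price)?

Consumer share = 36/43

For a small subsidy around the equilibrium, the benefit split depends on the relative slopes, which at a point are proportional to the elasticities.
Buyer share = εs/(εs + |εd|) = 3.6/(3.6 + 0.7) = 36/43; seller share = |εd|/(εs + |εd|) = 7/43.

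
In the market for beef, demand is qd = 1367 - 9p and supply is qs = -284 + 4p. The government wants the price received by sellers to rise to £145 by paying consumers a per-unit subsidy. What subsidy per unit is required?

At a seller price of 145, quantity supplied is -284 + 4·145 = 296.
Buyers absorb 296 only when they pay pb with 1367 − 9·pb = 296, i.e. pb = 119.
s = ps − pb = 145 − 119 = 26.

Required subsidy s = £26 per unit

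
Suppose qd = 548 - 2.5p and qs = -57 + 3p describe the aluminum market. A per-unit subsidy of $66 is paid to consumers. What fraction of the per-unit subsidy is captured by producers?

Producer share = 5/11

Pre-subsidy: 548 - 2.5p = -57 + 3p gives p* = 110, q* = 273.
With the rebate, buyers effectively pay pb = ps − 66, where ps is the price sellers receive.
Demand in terms of ps becomes qd = 548 − 2.5(ps − 66) = 713 - 2.5ps. Setting this equal to supply: 713 - 2.5ps = -57 + 3ps, so ps = 140.
Buyers pay pb = 140 − 66 = 74; q' = -57 + 3·140 = 363.
Buyers' price falls by p* − pb = 110 − 74 = 36; sellers' price rises by ps − p* = 140 − 110 = 30.
So producers capture 30/66 = 5/11 of each unit of subsidy.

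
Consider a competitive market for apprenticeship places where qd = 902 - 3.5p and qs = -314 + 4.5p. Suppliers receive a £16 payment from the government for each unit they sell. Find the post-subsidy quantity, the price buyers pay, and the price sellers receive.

q' = 401.5; buyers pay £143; sellers receive £159

Pre-subsidy: 902 - 3.5p = -314 + 4.5p gives p* = 152, q* = 370.
With the subsidy, sellers receive ps = pb + 16 for each unit, where pb is the price buyers pay.
Supply in terms of pb becomes qs = -314 + 4.5(pb + 16) = -242 + 4.5pb. Setting this equal to demand: 902 - 3.5pb = -242 + 4.5pb, so pb = 143.
Sellers receive ps = 143 + 16 = 159; q' = 902 − 3.5·143 = 401.5.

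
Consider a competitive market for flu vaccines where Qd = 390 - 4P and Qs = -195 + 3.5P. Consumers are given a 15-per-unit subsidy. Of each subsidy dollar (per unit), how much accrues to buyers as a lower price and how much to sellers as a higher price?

Buyers gain 7 per unit; sellers gain 8 per unit

Pre-subsidy: 390 - 4P = -195 + 3.5P gives P* = 78, Q* = 78.
With the rebate, buyers effectively pay Pb = Ps − 15, where Ps is the price sellers receive.
Demand in terms of Ps becomes Qd = 390 − 4(Ps − 15) = 450 - 4Ps. Setting this equal to supply: 450 - 4Ps = -195 + 3.5Ps, so Ps = 86.
Buyers pay Pb = 86 − 15 = 71; Q' = -195 + 3.5·86 = 106.
Buyers' price falls by P* − Pb = 78 − 71 = 7; sellers' price rises by Ps − P* = 86 − 78 = 8.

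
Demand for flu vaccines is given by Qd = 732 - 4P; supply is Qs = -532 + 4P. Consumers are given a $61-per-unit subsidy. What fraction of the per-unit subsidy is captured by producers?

Pre-subsidy: 732 - 4P = -532 + 4P gives P* = 158, Q* = 100.
With the rebate, buyers effectively pay Pb = Ps − 61, where Ps is the price sellers receive.
Demand in terms of Ps becomes Qd = 732 − 4(Ps − 61) = 976 - 4Ps. Setting this equal to supply: 976 - 4Ps = -532 + 4Ps, so Ps = 188.5.
Buyers pay Pb = 188.5 − 61 = 127.5; Q' = -532 + 4·188.5 = 222.
Buyers' price falls by P* − Pb = 158 − 127.5 = 30.5; sellers' price rises by Ps − P* = 188.5 − 158 = 30.5.
So producers capture 30.5/61 = 0.5 of each unit of subsidy.

Producer share = 0.5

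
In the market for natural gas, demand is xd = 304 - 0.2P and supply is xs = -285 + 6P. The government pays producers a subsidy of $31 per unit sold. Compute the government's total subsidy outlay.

Government cost = $9021

Pre-subsidy: 304 - 0.2P = -285 + 6P gives P* = 95, x* = 285.
With the subsidy, sellers receive Ps = Pb + 31 for each unit, where Pb is the price buyers pay.
Supply in terms of Pb becomes xs = -285 + 6(Pb + 31) = -99 + 6Pb. Setting this equal to demand: 304 - 0.2Pb = -99 + 6Pb, so Pb = 65.
Sellers receive Ps = 65 + 31 = 96; x' = 304 − 0.2·65 = 291.
Government outlay = subsidy × quantity = 31 × 291 = 9021.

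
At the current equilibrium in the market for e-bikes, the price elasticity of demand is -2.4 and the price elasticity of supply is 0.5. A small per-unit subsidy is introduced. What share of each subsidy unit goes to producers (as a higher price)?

Producer share = 24/29

For a small subsidy around the equilibrium, the benefit split depends on the relative slopes, which at a point are proportional to the elasticities.
Buyer share = εs/(εs + |εd|) = 0.5/(0.5 + 2.4) = 5/29; seller share = |εd|/(εs + |εd|) = 24/29.
So producers capture 24/29 of the subsidy.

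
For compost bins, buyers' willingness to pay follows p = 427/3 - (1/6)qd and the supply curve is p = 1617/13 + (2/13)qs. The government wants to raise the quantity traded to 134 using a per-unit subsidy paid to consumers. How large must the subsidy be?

At q = 134, from the demand curve buyers pay pb = 427/3 − (1/6)·134 = 120; from the supply curve sellers need ps = 1617/13 + (2/13)·134 = 145.
The subsidy must fill the gap: s = ps − pb = 145 − 120 = 25.

Required subsidy s = 25 per unit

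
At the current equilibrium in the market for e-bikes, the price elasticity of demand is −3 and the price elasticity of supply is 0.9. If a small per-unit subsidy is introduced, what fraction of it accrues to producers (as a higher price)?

For a small subsidy around the equilibrium, the benefit split depends on the relative slopes, which at a point are proportional to the elasticities.
Buyer share = εs/(εs + |εd|) = 0.9/(0.9 + 3) = 3/13; seller share = |εd|/(εs + |εd|) = 10/13.
So producers capture 10/13 of the subsidy.

Producer share = 10/13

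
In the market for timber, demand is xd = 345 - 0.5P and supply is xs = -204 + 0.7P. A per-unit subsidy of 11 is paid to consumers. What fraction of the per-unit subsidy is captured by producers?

Producer share = 5/12

Pre-subsidy: 345 - 0.5P = -204 + 0.7P gives P* = 457.5, x* = 116.25.
With the rebate, buyers effectively pay Pb = Ps − 11, where Ps is the price sellers receive.
Demand in terms of Ps becomes xd = 345 − 0.5(Ps − 11) = 350.5 - 0.5Ps. Setting this equal to supply: 350.5 - 0.5Ps = -204 + 0.7Ps, so Ps = 5545/12.
Buyers pay Pb = 5545/12 − 11 = 5413/12; x' = -204 + 0.7·(5545/12) = 2867/24.
Buyers' price falls by P* − Pb = 457.5 − 5413/12 = 77/12; sellers' price rises by Ps − P* = 5545/12 − 457.5 = 55/12.
So producers capture (55/12)/11 = 5/12 of each unit of subsidy.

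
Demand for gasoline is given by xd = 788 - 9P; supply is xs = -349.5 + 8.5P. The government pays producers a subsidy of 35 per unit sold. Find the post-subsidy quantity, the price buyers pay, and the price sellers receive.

Pre-subsidy: 788 - 9P = -349.5 + 8.5P gives P* = 65, x* = 203.
With the subsidy, sellers receive Ps = Pb + 35 for each unit, where Pb is the price buyers pay.
Supply in terms of Pb becomes xs = -349.5 + 8.5(Pb + 35) = -52 + 8.5Pb. Setting this equal to demand: 788 - 9Pb = -52 + 8.5Pb, so Pb = 48.
Sellers receive Ps = 48 + 35 = 83; x' = 788 − 9·48 = 356.

x' = 356; buyers pay 48; sellers receive 83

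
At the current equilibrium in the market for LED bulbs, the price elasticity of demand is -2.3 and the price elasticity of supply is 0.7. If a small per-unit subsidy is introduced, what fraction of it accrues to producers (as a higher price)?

Producer share = 23/30

For a small subsidy around the equilibrium, the benefit split depends on the relative slopes, which at a point are proportional to the elasticities.
Buyer share = εs/(εs + |εd|) = 0.7/(0.7 + 2.3) = 7/30; seller share = |εd|/(εs + |εd|) = 23/30.
So producers capture 23/30 of the subsidy.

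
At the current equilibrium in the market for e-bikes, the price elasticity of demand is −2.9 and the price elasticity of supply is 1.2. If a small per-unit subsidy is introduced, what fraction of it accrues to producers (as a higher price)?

For a small subsidy around the equilibrium, the benefit split depends on the relative slopes, which at a point are proportional to the elasticities.
Buyer share = εs/(εs + |εd|) = 1.2/(1.2 + 2.9) = 12/41; seller share = |εd|/(εs + |εd|) = 29/41.
So producers capture 29/41 of the subsidy.

Producer share = 29/41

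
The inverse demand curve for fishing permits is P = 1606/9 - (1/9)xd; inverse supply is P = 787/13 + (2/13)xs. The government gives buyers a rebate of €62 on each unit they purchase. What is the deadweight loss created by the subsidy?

Pre-subsidy: 1606/9 - (1/9)x = 787/13 + (2/13)x gives x* = 445 and P* = 129.
With the rebate, buyers effectively pay Pb = Ps − 62, where Ps is the price sellers receive.
On the curves, Pb = 1606/9 - (1/9)x and Ps = 787/13 + (2/13)x; the wedge Ps − Pb = 62 gives 787/13 + (2/13)x − (1606/9 - (1/9)x) = 62, so x' = 679.
Then Pb = 1606/9 − (1/9)·679 = 103 and Ps = 787/13 + (2/13)·679 = 165.
The subsidy expands output by 679 − 445 = 234 past the efficient level; on those units the gap between marginal cost and willingness to pay runs from 0 up to 62.
DWL = ½ × 62 × 234 = 7254.

Deadweight loss = €7254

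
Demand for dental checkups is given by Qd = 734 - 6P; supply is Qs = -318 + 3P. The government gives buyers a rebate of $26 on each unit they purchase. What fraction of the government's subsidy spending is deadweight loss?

DWL / government spending = 39/127

Pre-subsidy: 734 - 6P = -318 + 3P gives P* = 1052/9, Q* = 98/3.
With the rebate, buyers effectively pay Pb = Ps − 26, where Ps is the price sellers receive.
Demand in terms of Ps becomes Qd = 734 − 6(Ps − 26) = 890 - 6Ps. Setting this equal to supply: 890 - 6Ps = -318 + 3Ps, so Ps = 1208/9.
Buyers pay Pb = 1208/9 − 26 = 974/9; Q' = -318 + 3·(1208/9) = 254/3.
ΔCS = ½(98/3 + 254/3)(1052/9 − 974/9) = 4576/9; ΔPS = ½(98/3 + 254/3)(1208/9 − 1052/9) = 9152/9.
Government spending = 26 × 254/3 = 6604/3.
DWL = ½ × 26 × (254/3 − 98/3) = 676; fraction = 676 / (6604/3) = 39/127.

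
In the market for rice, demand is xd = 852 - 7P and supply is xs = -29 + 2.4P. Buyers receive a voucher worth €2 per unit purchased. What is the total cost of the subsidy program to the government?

Government cost = 18754/47

Pre-subsidy: 852 - 7P = -29 + 2.4P gives P* = 4405/47, x* = 9209/47.
With the rebate, buyers effectively pay Pb = Ps − 2, where Ps is the price sellers receive.
Demand in terms of Ps becomes xd = 852 − 7(Ps − 2) = 866 - 7Ps. Setting this equal to supply: 866 - 7Ps = -29 + 2.4Ps, so Ps = 4475/47.
Buyers pay Pb = 4475/47 − 2 = 4381/47; x' = -29 + 2.4·(4475/47) = 9377/47.
Government outlay = subsidy × quantity = 2 × 9377/47 = 18754/47.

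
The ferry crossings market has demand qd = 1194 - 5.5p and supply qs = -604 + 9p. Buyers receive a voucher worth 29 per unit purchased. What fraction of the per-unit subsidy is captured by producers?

Producer share = 11/29

Pre-subsidy: 1194 - 5.5p = -604 + 9p gives p* = 124, q* = 512.
With the rebate, buyers effectively pay pb = ps − 29, where ps is the price sellers receive.
Demand in terms of ps becomes qd = 1194 − 5.5(ps − 29) = 1353.5 - 5.5ps. Setting this equal to supply: 1353.5 - 5.5ps = -604 + 9ps, so ps = 135.
Buyers pay pb = 135 − 29 = 106; q' = -604 + 9·135 = 611.
Buyers' price falls by p* − pb = 124 − 106 = 18; sellers' price rises by ps − p* = 135 − 124 = 11.
So producers capture 11/29 = 11/29 of each unit of subsidy.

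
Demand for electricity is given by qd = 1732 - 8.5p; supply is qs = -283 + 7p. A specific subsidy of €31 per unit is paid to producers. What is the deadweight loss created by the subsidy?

Pre-subsidy: 1732 - 8.5p = -283 + 7p gives p* = 130, q* = 627.
With the subsidy, sellers receive ps = pb + 31 for each unit, where pb is the price buyers pay.
Supply in terms of pb becomes qs = -283 + 7(pb + 31) = -66 + 7pb. Setting this equal to demand: 1732 - 8.5pb = -66 + 7pb, so pb = 116.
Sellers receive ps = 116 + 31 = 147; q' = 1732 − 8.5·116 = 746.
The subsidy expands output by 746 − 627 = 119 past the efficient level; on those units the gap between marginal cost and willingness to pay runs from 0 up to 31.
DWL = ½ × 31 × 119 = 1844.5.

Deadweight loss = €1844.5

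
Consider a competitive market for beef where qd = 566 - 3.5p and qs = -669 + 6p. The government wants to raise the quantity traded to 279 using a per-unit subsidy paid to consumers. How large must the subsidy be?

At q = 279, invert demand for the buyer price: pb = (566 − 279)/3.5 = 82; invert supply for the seller price: ps = (279 − (-669))/6 = 158.
The subsidy must fill the gap: s = ps − pb = 158 − 82 = 76.

Required subsidy s = 76 per unit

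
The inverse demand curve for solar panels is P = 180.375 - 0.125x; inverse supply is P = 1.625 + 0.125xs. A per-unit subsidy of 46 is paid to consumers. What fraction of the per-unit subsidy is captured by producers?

Producer share = 0.5

Pre-subsidy: 180.375 - 0.125x = 1.625 + 0.125x gives x* = 715 and P* = 91.
With the rebate, buyers effectively pay Pb = Ps − 46, where Ps is the price sellers receive.
On the curves, Pb = 180.375 - 0.125x and Ps = 1.625 + 0.125x; the wedge Ps − Pb = 46 gives 1.625 + 0.125x − (180.375 - 0.125x) = 46, so x' = 899.
Then Pb = 180.375 − 0.125·899 = 68 and Ps = 1.625 + 0.125·899 = 114.
Buyers' price falls by P* − Pb = 91 − 68 = 23; sellers' price rises by Ps − P* = 114 − 91 = 23.
So producers capture 23/46 = 0.5 of each unit of subsidy.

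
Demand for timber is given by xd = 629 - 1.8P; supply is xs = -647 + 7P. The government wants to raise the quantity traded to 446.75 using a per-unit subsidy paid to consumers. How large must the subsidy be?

At x = 446.75, invert demand for the buyer price: Pb = (629 − 446.75)/1.8 = 101.25; invert supply for the seller price: Ps = (446.75 − (-647))/7 = 156.25.
The subsidy must fill the gap: s = Ps − Pb = 156.25 − 101.25 = 55.

Required subsidy s = 55 per unit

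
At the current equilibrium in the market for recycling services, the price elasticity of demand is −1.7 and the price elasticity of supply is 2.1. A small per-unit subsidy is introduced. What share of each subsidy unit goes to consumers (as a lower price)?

Consumer share = 21/38

For a small subsidy around the equilibrium, the benefit split depends on the relative slopes, which at a point are proportional to the elasticities.
Buyer share = εs/(εs + |εd|) = 2.1/(2.1 + 1.7) = 21/38; seller share = |εd|/(εs + |εd|) = 17/38.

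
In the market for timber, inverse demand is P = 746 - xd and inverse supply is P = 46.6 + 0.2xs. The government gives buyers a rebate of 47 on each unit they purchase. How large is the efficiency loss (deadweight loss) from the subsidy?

Deadweight loss = 11045/12

Pre-subsidy: 746 - x = 46.6 + 0.2x gives x* = 3497/6 and P* = 979/6.
With the rebate, buyers effectively pay Pb = Ps − 47, where Ps is the price sellers receive.
On the curves, Pb = 746 - x and Ps = 46.6 + 0.2x; the wedge Ps − Pb = 47 gives 46.6 + 0.2x − (746 - x) = 47, so x' = 622.
Then Pb = 746 − 1·622 = 124 and Ps = 46.6 + 0.2·622 = 171.
The subsidy expands output by 622 − 3497/6 = 235/6 past the efficient level; on those units the gap between marginal cost and willingness to pay runs from 0 up to 47.
DWL = ½ × 47 × 235/6 = 11045/12.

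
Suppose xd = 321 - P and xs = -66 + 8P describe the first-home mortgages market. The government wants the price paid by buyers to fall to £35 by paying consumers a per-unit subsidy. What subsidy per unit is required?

Required subsidy s = £9 per unit

At a buyer price of 35, quantity demanded is 321 − 1·35 = 286.
Sellers supply 286 only when they receive Ps with -66 + 8·Ps = 286, i.e. Ps = 44.
s = Ps − Pb = 44 − 35 = 9.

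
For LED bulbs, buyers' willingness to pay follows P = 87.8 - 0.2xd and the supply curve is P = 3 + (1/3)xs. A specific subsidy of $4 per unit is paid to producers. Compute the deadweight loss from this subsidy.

Pre-subsidy: 87.8 - 0.2x = 3 + (1/3)x gives x* = 159 and P* = 56.
With the subsidy, sellers receive Ps = Pb + 4 for each unit, where Pb is the price buyers pay.
On the curves, Pb = 87.8 - 0.2x and Ps = 3 + (1/3)x; the wedge Ps − Pb = 4 gives 3 + (1/3)x − (87.8 - 0.2x) = 4, so x' = 166.5.
Then Pb = 87.8 − 0.2·166.5 = 54.5 and Ps = 3 + (1/3)·166.5 = 58.5.
The subsidy expands output by 166.5 − 159 = 7.5 past the efficient level; on those units the gap between marginal cost and willingness to pay runs from 0 up to 4.
DWL = ½ × 4 × 7.5 = 15.

Deadweight loss = $15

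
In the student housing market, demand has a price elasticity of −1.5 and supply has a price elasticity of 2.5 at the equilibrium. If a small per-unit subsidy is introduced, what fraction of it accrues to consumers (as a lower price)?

Consumer share = 0.625

For a small subsidy around the equilibrium, the benefit split depends on the relative slopes, which at a point are proportional to the elasticities.
Buyer share = εs/(εs + |εd|) = 2.5/(2.5 + 1.5) = 0.625; seller share = |εd|/(εs + |εd|) = 0.375.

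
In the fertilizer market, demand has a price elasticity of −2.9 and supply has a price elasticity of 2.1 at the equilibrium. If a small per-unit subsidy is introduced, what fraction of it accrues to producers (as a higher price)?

For a small subsidy around the equilibrium, the benefit split depends on the relative slopes, which at a point are proportional to the elasticities.
Buyer share = εs/(εs + |εd|) = 2.1/(2.1 + 2.9) = 0.42; seller share = |εd|/(εs + |εd|) = 0.58.
So producers capture 0.58 of the subsidy.

Producer share = 0.58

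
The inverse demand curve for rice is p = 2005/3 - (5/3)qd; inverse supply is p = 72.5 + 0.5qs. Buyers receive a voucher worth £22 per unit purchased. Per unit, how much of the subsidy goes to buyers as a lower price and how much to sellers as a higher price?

Buyers gain 220/13 per unit; sellers gain 66/13 per unit

Pre-subsidy: 2005/3 - (5/3)q = 72.5 + 0.5q gives q* = 275 and p* = 210.
With the rebate, buyers effectively pay pb = ps − 22, where ps is the price sellers receive.
On the curves, pb = 2005/3 - (5/3)q and ps = 72.5 + 0.5q; the wedge ps − pb = 22 gives 72.5 + 0.5q − (2005/3 - (5/3)q) = 22, so q' = 3707/13.
Then pb = 2005/3 − (5/3)·(3707/13) = 2510/13 and ps = 72.5 + 0.5·(3707/13) = 2796/13.
Buyers' price falls by p* − pb = 210 − 2510/13 = 220/13; sellers' price rises by ps − p* = 2796/13 − 210 = 66/13.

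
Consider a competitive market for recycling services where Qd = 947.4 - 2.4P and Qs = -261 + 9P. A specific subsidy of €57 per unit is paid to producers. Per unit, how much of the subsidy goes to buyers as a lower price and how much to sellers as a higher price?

Pre-subsidy: 947.4 - 2.4P = -261 + 9P gives P* = 106, Q* = 693.
With the subsidy, sellers receive Ps = Pb + 57 for each unit, where Pb is the price buyers pay.
Supply in terms of Pb becomes Qs = -261 + 9(Pb + 57) = 252 + 9Pb. Setting this equal to demand: 947.4 - 2.4Pb = 252 + 9Pb, so Pb = 61.
Sellers receive Ps = 61 + 57 = 118; Q' = 947.4 − 2.4·61 = 801.
Buyers' price falls by P* − Pb = 106 − 61 = 45; sellers' price rises by Ps − P* = 118 − 106 = 12.

Buyers gain €45 per unit; sellers gain €12 per unit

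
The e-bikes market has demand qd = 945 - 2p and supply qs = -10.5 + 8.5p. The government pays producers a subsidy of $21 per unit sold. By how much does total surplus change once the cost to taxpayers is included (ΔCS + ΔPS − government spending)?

Pre-subsidy: 945 - 2p = -10.5 + 8.5p gives p* = 91, q* = 763.
With the subsidy, sellers receive ps = pb + 21 for each unit, where pb is the price buyers pay.
Supply in terms of pb becomes qs = -10.5 + 8.5(pb + 21) = 168 + 8.5pb. Setting this equal to demand: 945 - 2pb = 168 + 8.5pb, so pb = 74.
Sellers receive ps = 74 + 21 = 95; q' = 945 − 2·74 = 797.
ΔCS = ½(763 + 797)(91 − 74) = 13260; ΔPS = ½(763 + 797)(95 − 91) = 3120.
Government spending = 21 × 797 = 16737.
Net change = 13260 + 3120 − 16737 = -357. The loss equals the DWL triangle ½·21·34.

Net change in total surplus = -$357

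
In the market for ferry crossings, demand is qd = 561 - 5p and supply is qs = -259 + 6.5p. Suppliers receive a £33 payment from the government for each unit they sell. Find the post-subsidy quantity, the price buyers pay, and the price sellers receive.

Pre-subsidy: 561 - 5p = -259 + 6.5p gives p* = 1640/23, q* = 4703/23.
With the subsidy, sellers receive ps = pb + 33 for each unit, where pb is the price buyers pay.
Supply in terms of pb becomes qs = -259 + 6.5(pb + 33) = -44.5 + 6.5pb. Setting this equal to demand: 561 - 5pb = -44.5 + 6.5pb, so pb = 1211/23.
Sellers receive ps = 1211/23 + 33 = 1970/23; q' = 561 − 5·(1211/23) = 6848/23.

q' = 6848/23; buyers pay 1211/23; sellers receive 1970/23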